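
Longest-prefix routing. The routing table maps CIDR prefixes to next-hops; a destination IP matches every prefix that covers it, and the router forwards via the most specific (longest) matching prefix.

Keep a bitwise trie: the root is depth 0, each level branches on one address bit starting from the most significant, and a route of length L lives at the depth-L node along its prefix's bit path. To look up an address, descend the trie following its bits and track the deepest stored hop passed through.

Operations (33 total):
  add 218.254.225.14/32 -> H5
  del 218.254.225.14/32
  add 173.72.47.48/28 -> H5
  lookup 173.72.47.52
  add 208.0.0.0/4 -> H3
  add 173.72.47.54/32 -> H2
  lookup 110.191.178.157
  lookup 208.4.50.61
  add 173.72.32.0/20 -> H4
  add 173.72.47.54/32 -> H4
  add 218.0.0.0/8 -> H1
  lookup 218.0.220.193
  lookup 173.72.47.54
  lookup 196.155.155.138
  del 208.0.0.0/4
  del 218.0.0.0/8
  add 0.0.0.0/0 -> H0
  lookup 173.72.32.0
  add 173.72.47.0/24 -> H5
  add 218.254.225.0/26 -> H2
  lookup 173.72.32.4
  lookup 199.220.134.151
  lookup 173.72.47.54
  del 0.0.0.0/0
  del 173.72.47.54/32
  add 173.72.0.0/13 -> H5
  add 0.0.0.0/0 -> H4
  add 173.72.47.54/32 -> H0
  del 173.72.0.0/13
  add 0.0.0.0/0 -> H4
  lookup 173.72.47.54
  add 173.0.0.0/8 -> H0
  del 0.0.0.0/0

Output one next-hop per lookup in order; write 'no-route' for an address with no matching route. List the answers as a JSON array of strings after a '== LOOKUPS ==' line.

Process each operation:
  add 218.254.225.14/32 -> H5 at depth 32
  del 218.254.225.14/32 (clear depth 32)
  add 173.72.47.48/28 -> H5 at depth 28
  Q 173.72.47.52: descend 1010110101001000001011110011 ; hops seen [H5] ; pick H5
  add 208.0.0.0/4 -> H3 at depth 4
  add 173.72.47.54/32 -> H2 at depth 32
  Q 110.191.178.157: descend ε ; hops seen [∅] ; pick no-route
  Q 208.4.50.61: descend 1101 ; hops seen [H3] ; pick H3
  add 173.72.32.0/20 -> H4 at depth 20
  add 173.72.47.54/32 -> H4 at depth 32
  add 218.0.0.0/8 -> H1 at depth 8
  Q 218.0.220.193: descend 11011010 ; hops seen [H3,H1] ; pick H1
  Q 173.72.47.54: descend 10101101010010000010111100110110 ; hops seen [H4,H5,H4] ; pick H4
  Q 196.155.155.138: descend 110 ; hops seen [∅] ; pick no-route
  del 208.0.0.0/4 (clear depth 4)
  del 218.0.0.0/8 (clear depth 8)
  add 0.0.0.0/0 -> H0 at depth 0
  Q 173.72.32.0: descend 10101101010010000010 ; hops seen [H0,H4] ; pick H4
  add 173.72.47.0/24 -> H5 at depth 24
  add 218.254.225.0/26 -> H2 at depth 26
  Q 173.72.32.4: descend 10101101010010000010 ; hops seen [H0,H4] ; pick H4
  Q 199.220.134.151: descend 110 ; hops seen [H0] ; pick H0
  Q 173.72.47.54: descend 10101101010010000010111100110110 ; hops seen [H0,H4,H5,H5,H4] ; pick H4
  del 0.0.0.0/0 (clear depth 0)
  del 173.72.47.54/32 (clear depth 32)
  add 173.72.0.0/13 -> H5 at depth 13
  add 0.0.0.0/0 -> H4 at depth 0
  add 173.72.47.54/32 -> H0 at depth 32
  del 173.72.0.0/13 (clear depth 13)
  add 0.0.0.0/0 -> H4 at depth 0
  Q 173.72.47.54: descend 10101101010010000010111100110110 ; hops seen [H4,H4,H5,H5,H0] ; pick H0
  add 173.0.0.0/8 -> H0 at depth 8
  del 0.0.0.0/0 (clear depth 0)

== LOOKUPS ==
["H5","no-route","H3","H1","H4","no-route","H4","H4","H0","H4","H0"]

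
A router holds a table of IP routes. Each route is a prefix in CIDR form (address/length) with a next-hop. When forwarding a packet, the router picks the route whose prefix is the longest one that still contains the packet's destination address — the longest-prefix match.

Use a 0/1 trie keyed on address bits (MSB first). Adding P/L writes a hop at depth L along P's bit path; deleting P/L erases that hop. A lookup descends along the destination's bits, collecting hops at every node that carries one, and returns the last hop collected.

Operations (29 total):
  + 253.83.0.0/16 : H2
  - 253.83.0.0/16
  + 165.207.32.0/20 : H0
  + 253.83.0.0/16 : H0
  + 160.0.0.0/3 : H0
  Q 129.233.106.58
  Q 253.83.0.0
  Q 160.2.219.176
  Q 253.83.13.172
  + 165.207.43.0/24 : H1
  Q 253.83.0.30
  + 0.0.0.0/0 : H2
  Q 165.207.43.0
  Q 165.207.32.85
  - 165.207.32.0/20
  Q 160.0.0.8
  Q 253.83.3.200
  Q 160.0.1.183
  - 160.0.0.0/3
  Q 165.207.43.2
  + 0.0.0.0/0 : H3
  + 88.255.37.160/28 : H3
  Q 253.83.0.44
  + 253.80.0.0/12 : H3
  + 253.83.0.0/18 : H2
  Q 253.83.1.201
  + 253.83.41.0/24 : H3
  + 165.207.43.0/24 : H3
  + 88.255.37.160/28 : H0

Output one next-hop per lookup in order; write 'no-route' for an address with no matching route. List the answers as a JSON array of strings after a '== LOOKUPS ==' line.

Process each operation:
  + 253.83.0.0/16 (H2) depth=16
  del 253.83.0.0/16 (clear depth 16)
  + 165.207.32.0/20 (H0) depth=20
  + 253.83.0.0/16 (H0) depth=16
  + 160.0.0.0/3 (H0) depth=3
  ? 129.233.106.58  path d0:-→d1:-→d2:-  best=no-route
  ? 253.83.0.0  path d0:-→d1:-→d2:-→d3:-→d4:-→d5:-→d6:-→d7:-→d8:-→d9:-→d10:-→d11:-→d12:-→d13:-→d14:-→d15:-→d16:H0  best=H0
  ? 160.2.219.176  path d0:-→d1:-→d2:-→d3:H0→d4:-→d5:-  best=H0
  ? 253.83.13.172  path d0:-→d1:-→d2:-→d3:-→d4:-→d5:-→d6:-→d7:-→d8:-→d9:-→d10:-→d11:-→d12:-→d13:-→d14:-→d15:-→d16:H0  best=H0
  + 165.207.43.0/24 (H1) depth=24
  ? 253.83.0.30  path d0:-→d1:-→d2:-→d3:-→d4:-→d5:-→d6:-→d7:-→d8:-→d9:-→d10:-→d11:-→d12:-→d13:-→d14:-→d15:-→d16:H0  best=H0
  + 0.0.0.0/0 (H2) depth=0
  ? 165.207.43.0  path d0:H2→d1:-→d2:-→d3:H0→d4:-→d5:-→d6:-→d7:-→d8:-→d9:-→d10:-→d11:-→d12:-→d13:-→d14:-→d15:-→d16:-→d17:-→d18:-→d19:-→d20:H0→d21:-→d22:-→d23:-→d24:H1  best=H1
  ? 165.207.32.85  path d0:H2→d1:-→d2:-→d3:H0→d4:-→d5:-→d6:-→d7:-→d8:-→d9:-→d10:-→d11:-→d12:-→d13:-→d14:-→d15:-→d16:-→d17:-→d18:-→d19:-→d20:H0  best=H0
  del 165.207.32.0/20 (clear depth 20)
  ? 160.0.0.8  path d0:H2→d1:-→d2:-→d3:H0→d4:-→d5:-  best=H0
  ? 253.83.3.200  path d0:H2→d1:-→d2:-→d3:-→d4:-→d5:-→d6:-→d7:-→d8:-→d9:-→d10:-→d11:-→d12:-→d13:-→d14:-→d15:-→d16:H0  best=H0
  ? 160.0.1.183  path d0:H2→d1:-→d2:-→d3:H0→d4:-→d5:-  best=H0
  del 160.0.0.0/3 (clear depth 3)
  ? 165.207.43.2  path d0:H2→d1:-→d2:-→d3:-→d4:-→d5:-→d6:-→d7:-→d8:-→d9:-→d10:-→d11:-→d12:-→d13:-→d14:-→d15:-→d16:-→d17:-→d18:-→d19:-→d20:-→d21:-→d22:-→d23:-→d24:H1  best=H1
  + 0.0.0.0/0 (H3) depth=0
  + 88.255.37.160/28 (H3) depth=28
  ? 253.83.0.44  path d0:H3→d1:-→d2:-→d3:-→d4:-→d5:-→d6:-→d7:-→d8:-→d9:-→d10:-→d11:-→d12:-→d13:-→d14:-→d15:-→d16:H0  best=H0
  + 253.80.0.0/12 (H3) depth=12
  + 253.83.0.0/18 (H2) depth=18
  ? 253.83.1.201  path d0:H3→d1:-→d2:-→d3:-→d4:-→d5:-→d6:-→d7:-→d8:-→d9:-→d10:-→d11:-→d12:H3→d13:-→d14:-→d15:-→d16:H0→d17:-→d18:H2  best=H2
  + 253.83.41.0/24 (H3) depth=24
  + 165.207.43.0/24 (H3) depth=24
  + 88.255.37.160/28 (H0) depth=28

== LOOKUPS ==
["no-route","H0","H0","H0","H0","H1","H0","H0","H0","H0","H1","H0","H2"]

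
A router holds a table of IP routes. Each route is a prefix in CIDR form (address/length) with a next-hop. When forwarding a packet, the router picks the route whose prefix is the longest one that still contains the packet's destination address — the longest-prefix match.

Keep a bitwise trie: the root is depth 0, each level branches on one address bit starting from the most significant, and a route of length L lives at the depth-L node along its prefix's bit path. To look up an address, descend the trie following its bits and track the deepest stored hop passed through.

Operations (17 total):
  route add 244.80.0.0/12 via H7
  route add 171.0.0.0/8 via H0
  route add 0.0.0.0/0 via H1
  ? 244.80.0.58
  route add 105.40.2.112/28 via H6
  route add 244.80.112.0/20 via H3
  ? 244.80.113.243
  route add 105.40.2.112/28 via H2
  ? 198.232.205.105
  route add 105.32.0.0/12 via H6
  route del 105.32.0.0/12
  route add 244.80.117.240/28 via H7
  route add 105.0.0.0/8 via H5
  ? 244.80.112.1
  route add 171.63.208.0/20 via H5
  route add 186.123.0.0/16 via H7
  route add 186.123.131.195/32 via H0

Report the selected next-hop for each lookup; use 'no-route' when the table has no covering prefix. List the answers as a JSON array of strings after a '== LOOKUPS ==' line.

Apply in order:
  add 244.80.0.0/12 -> H7 at depth 12
  add 171.0.0.0/8 -> H0 at depth 8
  add 0.0.0.0/0 -> H1 at depth 0
  Q 244.80.0.58: descend 111101000101 ; hops seen [H1,H7] ; pick H7
  add 105.40.2.112/28 -> H6 at depth 28
  add 244.80.112.0/20 -> H3 at depth 20
  Q 244.80.113.243: descend 11110100010100000111 ; hops seen [H1,H7,H3] ; pick H3
  add 105.40.2.112/28 -> H2 at depth 28
  Q 198.232.205.105: descend 11 ; hops seen [H1] ; pick H1
  add 105.32.0.0/12 -> H6 at depth 12
  del 105.32.0.0/12 (clear depth 12)
  add 244.80.117.240/28 -> H7 at depth 28
  add 105.0.0.0/8 -> H5 at depth 8
  Q 244.80.112.1: descend 111101000101000001110 ; hops seen [H1,H7,H3] ; pick H3
  add 171.63.208.0/20 -> H5 at depth 20
  add 186.123.0.0/16 -> H7 at depth 16
  add 186.123.131.195/32 -> H0 at depth 32

== LOOKUPS ==
["H7","H3","H1","H3"]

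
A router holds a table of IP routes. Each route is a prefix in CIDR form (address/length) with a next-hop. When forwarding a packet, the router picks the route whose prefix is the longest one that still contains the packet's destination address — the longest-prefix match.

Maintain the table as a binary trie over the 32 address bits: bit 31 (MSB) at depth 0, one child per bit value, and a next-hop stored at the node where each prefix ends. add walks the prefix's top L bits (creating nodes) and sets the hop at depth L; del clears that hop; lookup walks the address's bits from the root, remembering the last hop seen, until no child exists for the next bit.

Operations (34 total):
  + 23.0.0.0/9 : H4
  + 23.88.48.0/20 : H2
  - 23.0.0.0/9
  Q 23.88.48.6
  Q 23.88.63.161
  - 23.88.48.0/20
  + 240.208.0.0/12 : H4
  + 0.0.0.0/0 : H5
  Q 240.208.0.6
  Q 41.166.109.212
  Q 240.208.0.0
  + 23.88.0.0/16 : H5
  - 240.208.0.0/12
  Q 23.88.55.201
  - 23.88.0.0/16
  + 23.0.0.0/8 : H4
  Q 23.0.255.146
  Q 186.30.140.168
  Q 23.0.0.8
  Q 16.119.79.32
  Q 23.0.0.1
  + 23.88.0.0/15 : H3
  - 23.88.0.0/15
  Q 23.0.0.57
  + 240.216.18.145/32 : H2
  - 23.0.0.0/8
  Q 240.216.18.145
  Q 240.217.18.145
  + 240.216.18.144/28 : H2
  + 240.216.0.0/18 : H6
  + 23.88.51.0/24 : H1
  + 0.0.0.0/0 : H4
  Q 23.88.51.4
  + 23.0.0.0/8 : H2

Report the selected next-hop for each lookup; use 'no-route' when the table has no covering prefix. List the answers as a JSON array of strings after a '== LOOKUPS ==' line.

Trace:
  + 23.0.0.0/9 (H4) depth=9
  + 23.88.48.0/20 (H2) depth=20
  del 23.0.0.0/9 (clear depth 9)
  Q 23.88.48.6: descend 00010111010110000011 ; hops seen [H2] ; pick H2
  Q 23.88.63.161: descend 00010111010110000011 ; hops seen [H2] ; pick H2
  del 23.88.48.0/20 (clear depth 20)
  + 240.208.0.0/12 (H4) depth=12
  + 0.0.0.0/0 (H5) depth=0
  Q 240.208.0.6: descend 111100001101 ; hops seen [H5,H4] ; pick H4
  Q 41.166.109.212: descend 00 ; hops seen [H5] ; pick H5
  Q 240.208.0.0: descend 111100001101 ; hops seen [H5,H4] ; pick H4
  + 23.88.0.0/16 (H5) depth=16
  del 240.208.0.0/12 (clear depth 12)
  Q 23.88.55.201: descend 00010111010110000011 ; hops seen [H5,H5] ; pick H5
  del 23.88.0.0/16 (clear depth 16)
  + 23.0.0.0/8 (H4) depth=8
  Q 23.0.255.146: descend 000101110 ; hops seen [H5,H4] ; pick H4
  Q 186.30.140.168: descend 1 ; hops seen [H5] ; pick H5
  Q 23.0.0.8: descend 000101110 ; hops seen [H5,H4] ; pick H4
  Q 16.119.79.32: descend 00010 ; hops seen [H5] ; pick H5
  Q 23.0.0.1: descend 000101110 ; hops seen [H5,H4] ; pick H4
  + 23.88.0.0/15 (H3) depth=15
  del 23.88.0.0/15 (clear depth 15)
  Q 23.0.0.57: descend 000101110 ; hops seen [H5,H4] ; pick H4
  + 240.216.18.145/32 (H2) depth=32
  del 23.0.0.0/8 (clear depth 8)
  Q 240.216.18.145: descend 11110000110110000001001010010001 ; hops seen [H5,H2] ; pick H2
  Q 240.217.18.145: descend 111100001101100 ; hops seen [H5] ; pick H5
  + 240.216.18.144/28 (H2) depth=28
  + 240.216.0.0/18 (H6) depth=18
  + 23.88.51.0/24 (H1) depth=24
  + 0.0.0.0/0 (H4) depth=0
  Q 23.88.51.4: descend 000101110101100000110011 ; hops seen [H4,H1] ; pick H1
  + 23.0.0.0/8 (H2) depth=8

== LOOKUPS ==
["H2","H2","H4","H5","H4","H5","H4","H5","H4","H5","H4","H4","H2","H5","H1"]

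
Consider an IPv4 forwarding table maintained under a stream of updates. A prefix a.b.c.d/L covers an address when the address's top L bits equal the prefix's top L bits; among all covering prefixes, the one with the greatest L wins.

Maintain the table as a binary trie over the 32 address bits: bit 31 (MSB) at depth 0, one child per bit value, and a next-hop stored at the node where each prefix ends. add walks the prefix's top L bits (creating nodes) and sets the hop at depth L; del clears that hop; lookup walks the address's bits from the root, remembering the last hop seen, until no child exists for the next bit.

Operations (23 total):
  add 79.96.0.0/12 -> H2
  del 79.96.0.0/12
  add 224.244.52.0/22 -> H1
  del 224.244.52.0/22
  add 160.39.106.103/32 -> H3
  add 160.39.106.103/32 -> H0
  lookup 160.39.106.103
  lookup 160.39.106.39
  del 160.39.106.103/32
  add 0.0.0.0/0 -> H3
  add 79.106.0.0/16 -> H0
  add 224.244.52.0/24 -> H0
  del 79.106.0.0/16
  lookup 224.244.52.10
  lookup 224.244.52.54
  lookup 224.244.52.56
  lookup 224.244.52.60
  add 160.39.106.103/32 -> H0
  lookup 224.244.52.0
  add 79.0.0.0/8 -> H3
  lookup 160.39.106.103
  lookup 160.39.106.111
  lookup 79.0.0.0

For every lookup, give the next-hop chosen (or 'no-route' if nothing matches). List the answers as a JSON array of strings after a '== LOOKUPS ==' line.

Process each operation:
  + 79.96.0.0/12 (H2) depth=12
  del 79.96.0.0/12 (clear depth 12)
  + 224.244.52.0/22 (H1) depth=22
  del 224.244.52.0/22 (clear depth 22)
  + 160.39.106.103/32 (H3) depth=32
  + 160.39.106.103/32 (H0) depth=32
  lookup 160.39.106.103: bits 10100000001001110110101001100111 walk d0:-→d1:-→d2:-→d3:-→d4:-→d5:-→d6:-→d7:-→d8:-→d9:-→d10:-→d11:-→d12:-→d13:-→d14:-→d15:-→d16:-→d17:-→d18:-→d19:-→d20:-→d21:-→d22:-→d23:-→d24:-→d25:-→d26:-→d27:-→d28:-→d29:-→d30:-→d31:-→d32:H0 -> H0
  lookup 160.39.106.39: bits 1010000000100111011010100 walk d0:-→d1:-→d2:-→d3:-→d4:-→d5:-→d6:-→d7:-→d8:-→d9:-→d10:-→d11:-→d12:-→d13:-→d14:-→d15:-→d16:-→d17:-→d18:-→d19:-→d20:-→d21:-→d22:-→d23:-→d24:-→d25:- -> no-route
  del 160.39.106.103/32 (clear depth 32)
  + 0.0.0.0/0 (H3) depth=0
  + 79.106.0.0/16 (H0) depth=16
  + 224.244.52.0/24 (H0) depth=24
  del 79.106.0.0/16 (clear depth 16)
  lookup 224.244.52.10: bits 111000001111010000110100 walk d0:H3→d1:-→d2:-→d3:-→d4:-→d5:-→d6:-→d7:-→d8:-→d9:-→d10:-→d11:-→d12:-→d13:-→d14:-→d15:-→d16:-→d17:-→d18:-→d19:-→d20:-→d21:-→d22:-→d23:-→d24:H0 -> H0
  lookup 224.244.52.54: bits 111000001111010000110100 walk d0:H3→d1:-→d2:-→d3:-→d4:-→d5:-→d6:-→d7:-→d8:-→d9:-→d10:-→d11:-→d12:-→d13:-→d14:-→d15:-→d16:-→d17:-→d18:-→d19:-→d20:-→d21:-→d22:-→d23:-→d24:H0 -> H0
  lookup 224.244.52.56: bits 111000001111010000110100 walk d0:H3→d1:-→d2:-→d3:-→d4:-→d5:-→d6:-→d7:-→d8:-→d9:-→d10:-→d11:-→d12:-→d13:-→d14:-→d15:-→d16:-→d17:-→d18:-→d19:-→d20:-→d21:-→d22:-→d23:-→d24:H0 -> H0
  lookup 224.244.52.60: bits 111000001111010000110100 walk d0:H3→d1:-→d2:-→d3:-→d4:-→d5:-→d6:-→d7:-→d8:-→d9:-→d10:-→d11:-→d12:-→d13:-→d14:-→d15:-→d16:-→d17:-→d18:-→d19:-→d20:-→d21:-→d22:-→d23:-→d24:H0 -> H0
  + 160.39.106.103/32 (H0) depth=32
  lookup 224.244.52.0: bits 111000001111010000110100 walk d0:H3→d1:-→d2:-→d3:-→d4:-→d5:-→d6:-→d7:-→d8:-→d9:-→d10:-→d11:-→d12:-→d13:-→d14:-→d15:-→d16:-→d17:-→d18:-→d19:-→d20:-→d21:-→d22:-→d23:-→d24:H0 -> H0
  + 79.0.0.0/8 (H3) depth=8
  lookup 160.39.106.103: bits 10100000001001110110101001100111 walk d0:H3→d1:-→d2:-→d3:-→d4:-→d5:-→d6:-→d7:-→d8:-→d9:-→d10:-→d11:-→d12:-→d13:-→d14:-→d15:-→d16:-→d17:-→d18:-→d19:-→d20:-→d21:-→d22:-→d23:-→d24:-→d25:-→d26:-→d27:-→d28:-→d29:-→d30:-→d31:-→d32:H0 -> H0
  lookup 160.39.106.111: bits 1010000000100111011010100110 walk d0:H3→d1:-→d2:-→d3:-→d4:-→d5:-→d6:-→d7:-→d8:-→d9:-→d10:-→d11:-→d12:-→d13:-→d14:-→d15:-→d16:-→d17:-→d18:-→d19:-→d20:-→d21:-→d22:-→d23:-→d24:-→d25:-→d26:-→d27:-→d28:- -> H3
  lookup 79.0.0.0: bits 010011110 walk d0:H3→d1:-→d2:-→d3:-→d4:-→d5:-→d6:-→d7:-→d8:H3→d9:- -> H3

== LOOKUPS ==
["H0","no-route","H0","H0","H0","H0","H0","H0","H3","H3"]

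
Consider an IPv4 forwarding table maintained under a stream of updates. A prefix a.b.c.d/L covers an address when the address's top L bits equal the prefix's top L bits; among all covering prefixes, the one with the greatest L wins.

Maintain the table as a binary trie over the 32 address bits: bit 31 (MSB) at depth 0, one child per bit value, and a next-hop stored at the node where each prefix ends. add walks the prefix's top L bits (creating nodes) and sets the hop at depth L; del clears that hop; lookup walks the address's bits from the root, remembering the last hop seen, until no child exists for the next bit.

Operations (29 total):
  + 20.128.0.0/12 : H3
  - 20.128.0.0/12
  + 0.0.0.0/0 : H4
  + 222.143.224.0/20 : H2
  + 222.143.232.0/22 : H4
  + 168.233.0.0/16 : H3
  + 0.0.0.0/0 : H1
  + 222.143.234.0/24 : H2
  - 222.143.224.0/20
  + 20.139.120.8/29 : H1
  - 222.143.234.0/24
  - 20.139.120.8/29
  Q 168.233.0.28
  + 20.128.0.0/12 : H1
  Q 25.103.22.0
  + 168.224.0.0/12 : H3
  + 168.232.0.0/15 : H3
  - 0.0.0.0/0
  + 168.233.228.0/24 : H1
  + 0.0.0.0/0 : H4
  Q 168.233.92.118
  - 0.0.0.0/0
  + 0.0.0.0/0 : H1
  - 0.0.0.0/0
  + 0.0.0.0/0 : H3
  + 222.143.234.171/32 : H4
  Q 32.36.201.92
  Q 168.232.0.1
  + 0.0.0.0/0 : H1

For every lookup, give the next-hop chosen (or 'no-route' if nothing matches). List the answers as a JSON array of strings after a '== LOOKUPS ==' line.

Apply in order:
  add 20.128.0.0/12 -> H3 at depth 12
  del 20.128.0.0/12 (clear depth 12)
  add 0.0.0.0/0 -> H4 at depth 0
  add 222.143.224.0/20 -> H2 at depth 20
  add 222.143.232.0/22 -> H4 at depth 22
  add 168.233.0.0/16 -> H3 at depth 16
  add 0.0.0.0/0 -> H1 at depth 0
  add 222.143.234.0/24 -> H2 at depth 24
  del 222.143.224.0/20 (clear depth 20)
  add 20.139.120.8/29 -> H1 at depth 29
  del 222.143.234.0/24 (clear depth 24)
  del 20.139.120.8/29 (clear depth 29)
  lookup 168.233.0.28: bits 1010100011101001 walk d0:H1→d1:-→d2:-→d3:-→d4:-→d5:-→d6:-→d7:-→d8:-→d9:-→d10:-→d11:-→d12:-→d13:-→d14:-→d15:-→d16:H3 -> H3
  add 20.128.0.0/12 -> H1 at depth 12
  lookup 25.103.22.0: bits 0001 walk d0:H1→d1:-→d2:-→d3:-→d4:- -> H1
  add 168.224.0.0/12 -> H3 at depth 12
  add 168.232.0.0/15 -> H3 at depth 15
  del 0.0.0.0/0 (clear depth 0)
  add 168.233.228.0/24 -> H1 at depth 24
  add 0.0.0.0/0 -> H4 at depth 0
  lookup 168.233.92.118: bits 1010100011101001 walk d0:H4→d1:-→d2:-→d3:-→d4:-→d5:-→d6:-→d7:-→d8:-→d9:-→d10:-→d11:-→d12:H3→d13:-→d14:-→d15:H3→d16:H3 -> H3
  del 0.0.0.0/0 (clear depth 0)
  add 0.0.0.0/0 -> H1 at depth 0
  del 0.0.0.0/0 (clear depth 0)
  add 0.0.0.0/0 -> H3 at depth 0
  add 222.143.234.171/32 -> H4 at depth 32
  lookup 32.36.201.92: bits 00 walk d0:H3→d1:-→d2:- -> H3
  lookup 168.232.0.1: bits 101010001110100 walk d0:H3→d1:-→d2:-→d3:-→d4:-→d5:-→d6:-→d7:-→d8:-→d9:-→d10:-→d11:-→d12:H3→d13:-→d14:-→d15:H3 -> H3
  add 0.0.0.0/0 -> H1 at depth 0

== LOOKUPS ==
["H3","H1","H3","H3","H3"]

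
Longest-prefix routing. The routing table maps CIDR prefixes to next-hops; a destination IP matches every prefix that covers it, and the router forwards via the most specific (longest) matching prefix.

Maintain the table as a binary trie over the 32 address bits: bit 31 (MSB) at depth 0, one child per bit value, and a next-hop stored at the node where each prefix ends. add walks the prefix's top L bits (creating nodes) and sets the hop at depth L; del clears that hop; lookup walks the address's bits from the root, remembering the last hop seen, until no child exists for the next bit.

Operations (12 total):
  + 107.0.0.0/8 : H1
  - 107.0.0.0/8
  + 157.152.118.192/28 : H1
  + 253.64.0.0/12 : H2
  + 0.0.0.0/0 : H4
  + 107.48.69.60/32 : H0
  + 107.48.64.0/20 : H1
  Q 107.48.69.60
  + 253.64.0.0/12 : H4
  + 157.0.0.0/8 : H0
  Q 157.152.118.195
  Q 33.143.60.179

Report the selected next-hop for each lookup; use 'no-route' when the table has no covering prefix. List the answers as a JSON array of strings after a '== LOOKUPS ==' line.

Trace:
  + 107.0.0.0/8 (H1) depth=8
  del 107.0.0.0/8 (clear depth 8)
  + 157.152.118.192/28 (H1) depth=28
  + 253.64.0.0/12 (H2) depth=12
  + 0.0.0.0/0 (H4) depth=0
  + 107.48.69.60/32 (H0) depth=32
  + 107.48.64.0/20 (H1) depth=20
  ? 107.48.69.60  path d0:H4→d1:-→d2:-→d3:-→d4:-→d5:-→d6:-→d7:-→d8:-→d9:-→d10:-→d11:-→d12:-→d13:-→d14:-→d15:-→d16:-→d17:-→d18:-→d19:-→d20:H1→d21:-→d22:-→d23:-→d24:-→d25:-→d26:-→d27:-→d28:-→d29:-→d30:-→d31:-→d32:H0  best=H0
  + 253.64.0.0/12 (H4) depth=12
  + 157.0.0.0/8 (H0) depth=8
  ? 157.152.118.195  path d0:H4→d1:-→d2:-→d3:-→d4:-→d5:-→d6:-→d7:-→d8:H0→d9:-→d10:-→d11:-→d12:-→d13:-→d14:-→d15:-→d16:-→d17:-→d18:-→d19:-→d20:-→d21:-→d22:-→d23:-→d24:-→d25:-→d26:-→d27:-→d28:H1  best=H1
  ? 33.143.60.179  path d0:H4→d1:-  best=H4

== LOOKUPS ==
["H0","H1","H4"]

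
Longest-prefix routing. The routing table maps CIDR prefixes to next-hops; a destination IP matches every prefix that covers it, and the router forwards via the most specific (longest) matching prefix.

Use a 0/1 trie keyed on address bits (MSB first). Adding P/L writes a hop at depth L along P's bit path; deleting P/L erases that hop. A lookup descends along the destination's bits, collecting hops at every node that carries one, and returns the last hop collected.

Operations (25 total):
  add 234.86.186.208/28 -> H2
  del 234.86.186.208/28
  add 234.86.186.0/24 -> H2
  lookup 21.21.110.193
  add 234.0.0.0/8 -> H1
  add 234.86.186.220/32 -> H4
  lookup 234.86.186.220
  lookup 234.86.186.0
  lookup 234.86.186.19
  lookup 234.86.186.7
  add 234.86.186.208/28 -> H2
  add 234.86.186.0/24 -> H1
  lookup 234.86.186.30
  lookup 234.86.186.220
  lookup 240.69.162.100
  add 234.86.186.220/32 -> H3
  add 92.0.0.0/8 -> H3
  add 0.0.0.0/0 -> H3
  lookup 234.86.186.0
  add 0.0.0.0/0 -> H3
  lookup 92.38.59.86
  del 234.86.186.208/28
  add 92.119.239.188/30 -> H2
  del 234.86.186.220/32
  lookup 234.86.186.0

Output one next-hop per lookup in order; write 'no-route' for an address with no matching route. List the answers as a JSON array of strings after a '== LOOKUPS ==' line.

Apply in order:
  + 234.86.186.208/28 (H2) depth=28
  del 234.86.186.208/28 (clear depth 28)
  + 234.86.186.0/24 (H2) depth=24
  Q 21.21.110.193: descend ε ; hops seen [∅] ; pick no-route
  + 234.0.0.0/8 (H1) depth=8
  + 234.86.186.220/32 (H4) depth=32
  Q 234.86.186.220: descend 11101010010101101011101011011100 ; hops seen [H1,H2,H4] ; pick H4
  Q 234.86.186.0: descend 111010100101011010111010 ; hops seen [H1,H2] ; pick H2
  Q 234.86.186.19: descend 111010100101011010111010 ; hops seen [H1,H2] ; pick H2
  Q 234.86.186.7: descend 111010100101011010111010 ; hops seen [H1,H2] ; pick H2
  + 234.86.186.208/28 (H2) depth=28
  + 234.86.186.0/24 (H1) depth=24
  Q 234.86.186.30: descend 111010100101011010111010 ; hops seen [H1,H1] ; pick H1
  Q 234.86.186.220: descend 11101010010101101011101011011100 ; hops seen [H1,H1,H2,H4] ; pick H4
  Q 240.69.162.100: descend 111 ; hops seen [∅] ; pick no-route
  + 234.86.186.220/32 (H3) depth=32
  + 92.0.0.0/8 (H3) depth=8
  + 0.0.0.0/0 (H3) depth=0
  Q 234.86.186.0: descend 111010100101011010111010 ; hops seen [H3,H1,H1] ; pick H1
  + 0.0.0.0/0 (H3) depth=0
  Q 92.38.59.86: descend 01011100 ; hops seen [H3,H3] ; pick H3
  del 234.86.186.208/28 (clear depth 28)
  + 92.119.239.188/30 (H2) depth=30
  del 234.86.186.220/32 (clear depth 32)
  Q 234.86.186.0: descend 111010100101011010111010 ; hops seen [H3,H1,H1] ; pick H1

== LOOKUPS ==
["no-route","H4","H2","H2","H2","H1","H4","no-route","H1","H3","H1"]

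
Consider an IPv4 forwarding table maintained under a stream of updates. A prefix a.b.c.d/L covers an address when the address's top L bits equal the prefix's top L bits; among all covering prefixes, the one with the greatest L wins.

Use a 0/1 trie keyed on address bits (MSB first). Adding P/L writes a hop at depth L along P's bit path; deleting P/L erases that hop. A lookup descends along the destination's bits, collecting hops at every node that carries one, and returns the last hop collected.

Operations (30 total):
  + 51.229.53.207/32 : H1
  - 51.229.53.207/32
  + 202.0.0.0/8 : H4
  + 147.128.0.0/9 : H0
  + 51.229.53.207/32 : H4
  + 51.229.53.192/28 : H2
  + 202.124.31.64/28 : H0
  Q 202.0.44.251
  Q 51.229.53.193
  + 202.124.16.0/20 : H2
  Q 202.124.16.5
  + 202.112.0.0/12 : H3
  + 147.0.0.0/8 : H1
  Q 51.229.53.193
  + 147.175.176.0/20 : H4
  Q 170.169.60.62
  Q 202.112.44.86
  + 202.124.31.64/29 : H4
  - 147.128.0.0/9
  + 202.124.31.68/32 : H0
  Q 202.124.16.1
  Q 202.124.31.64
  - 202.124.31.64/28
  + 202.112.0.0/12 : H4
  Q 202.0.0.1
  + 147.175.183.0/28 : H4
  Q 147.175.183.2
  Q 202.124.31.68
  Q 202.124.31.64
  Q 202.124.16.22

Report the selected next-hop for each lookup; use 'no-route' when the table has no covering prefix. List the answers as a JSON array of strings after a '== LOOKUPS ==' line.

Trace:
  add 51.229.53.207/32 -> H1 at depth 32
  - 51.229.53.207/32 clear@32
  add 202.0.0.0/8 -> H4 at depth 8
  add 147.128.0.0/9 -> H0 at depth 9
  add 51.229.53.207/32 -> H4 at depth 32
  add 51.229.53.192/28 -> H2 at depth 28
  add 202.124.31.64/28 -> H0 at depth 28
  Q 202.0.44.251: descend 110010100 ; hops seen [H4] ; pick H4
  Q 51.229.53.193: descend 0011001111100101001101011100 ; hops seen [H2] ; pick H2
  add 202.124.16.0/20 -> H2 at depth 20
  Q 202.124.16.5: descend 11001010011111000001 ; hops seen [H4,H2] ; pick H2
  add 202.112.0.0/12 -> H3 at depth 12
  add 147.0.0.0/8 -> H1 at depth 8
  Q 51.229.53.193: descend 0011001111100101001101011100 ; hops seen [H2] ; pick H2
  add 147.175.176.0/20 -> H4 at depth 20
  Q 170.169.60.62: descend 10 ; hops seen [∅] ; pick no-route
  Q 202.112.44.86: descend 110010100111 ; hops seen [H4,H3] ; pick H3
  add 202.124.31.64/29 -> H4 at depth 29
  - 147.128.0.0/9 clear@9
  add 202.124.31.68/32 -> H0 at depth 32
  Q 202.124.16.1: descend 11001010011111000001 ; hops seen [H4,H3,H2] ; pick H2
  Q 202.124.31.64: descend 11001010011111000001111101000 ; hops seen [H4,H3,H2,H0,H4] ; pick H4
  - 202.124.31.64/28 clear@28
  add 202.112.0.0/12 -> H4 at depth 12
  Q 202.0.0.1: descend 110010100 ; hops seen [H4] ; pick H4
  add 147.175.183.0/28 -> H4 at depth 28
  Q 147.175.183.2: descend 1001001110101111101101110000 ; hops seen [H1,H4,H4] ; pick H4
  Q 202.124.31.68: descend 11001010011111000001111101000100 ; hops seen [H4,H4,H2,H4,H0] ; pick H0
  Q 202.124.31.64: descend 11001010011111000001111101000 ; hops seen [H4,H4,H2,H4] ; pick H4
  Q 202.124.16.22: descend 11001010011111000001 ; hops seen [H4,H4,H2] ; pick H2

== LOOKUPS ==
["H4","H2","H2","H2","no-route","H3","H2","H4","H4","H4","H0","H4","H2"]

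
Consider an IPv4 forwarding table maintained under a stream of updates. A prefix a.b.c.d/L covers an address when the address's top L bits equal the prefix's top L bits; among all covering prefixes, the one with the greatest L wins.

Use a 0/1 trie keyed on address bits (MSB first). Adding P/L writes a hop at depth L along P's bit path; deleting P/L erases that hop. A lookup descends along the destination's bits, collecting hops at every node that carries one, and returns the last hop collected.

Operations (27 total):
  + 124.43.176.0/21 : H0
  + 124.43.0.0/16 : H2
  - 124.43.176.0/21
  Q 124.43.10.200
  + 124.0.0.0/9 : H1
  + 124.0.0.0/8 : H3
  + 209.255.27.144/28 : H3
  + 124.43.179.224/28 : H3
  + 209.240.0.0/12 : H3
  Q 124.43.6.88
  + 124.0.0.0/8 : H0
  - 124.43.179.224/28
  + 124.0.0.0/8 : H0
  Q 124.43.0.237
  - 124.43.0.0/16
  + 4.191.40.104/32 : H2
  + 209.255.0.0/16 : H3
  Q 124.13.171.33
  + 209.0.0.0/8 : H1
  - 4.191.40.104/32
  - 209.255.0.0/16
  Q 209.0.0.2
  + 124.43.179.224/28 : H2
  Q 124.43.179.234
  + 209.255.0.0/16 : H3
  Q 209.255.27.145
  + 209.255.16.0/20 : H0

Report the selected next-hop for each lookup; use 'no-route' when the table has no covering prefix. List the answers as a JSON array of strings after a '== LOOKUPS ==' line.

Process each operation:
  add 124.43.176.0/21 -> H0 at depth 21
  add 124.43.0.0/16 -> H2 at depth 16
  del 124.43.176.0/21 (clear depth 21)
  Q 124.43.10.200: descend 0111110000101011 ; hops seen [H2] ; pick H2
  add 124.0.0.0/9 -> H1 at depth 9
  add 124.0.0.0/8 -> H3 at depth 8
  add 209.255.27.144/28 -> H3 at depth 28
  add 124.43.179.224/28 -> H3 at depth 28
  add 209.240.0.0/12 -> H3 at depth 12
  Q 124.43.6.88: descend 0111110000101011 ; hops seen [H3,H1,H2] ; pick H2
  add 124.0.0.0/8 -> H0 at depth 8
  del 124.43.179.224/28 (clear depth 28)
  add 124.0.0.0/8 -> H0 at depth 8
  Q 124.43.0.237: descend 0111110000101011 ; hops seen [H0,H1,H2] ; pick H2
  del 124.43.0.0/16 (clear depth 16)
  add 4.191.40.104/32 -> H2 at depth 32
  add 209.255.0.0/16 -> H3 at depth 16
  Q 124.13.171.33: descend 0111110000 ; hops seen [H0,H1] ; pick H1
  add 209.0.0.0/8 -> H1 at depth 8
  del 4.191.40.104/32 (clear depth 32)
  del 209.255.0.0/16 (clear depth 16)
  Q 209.0.0.2: descend 11010001 ; hops seen [H1] ; pick H1
  add 124.43.179.224/28 -> H2 at depth 28
  Q 124.43.179.234: descend 0111110000101011101100111110 ; hops seen [H0,H1,H2] ; pick H2
  add 209.255.0.0/16 -> H3 at depth 16
  Q 209.255.27.145: descend 1101000111111111000110111001 ; hops seen [H1,H3,H3,H3] ; pick H3
  add 209.255.16.0/20 -> H0 at depth 20

== LOOKUPS ==
["H2","H2","H2","H1","H1","H2","H3"]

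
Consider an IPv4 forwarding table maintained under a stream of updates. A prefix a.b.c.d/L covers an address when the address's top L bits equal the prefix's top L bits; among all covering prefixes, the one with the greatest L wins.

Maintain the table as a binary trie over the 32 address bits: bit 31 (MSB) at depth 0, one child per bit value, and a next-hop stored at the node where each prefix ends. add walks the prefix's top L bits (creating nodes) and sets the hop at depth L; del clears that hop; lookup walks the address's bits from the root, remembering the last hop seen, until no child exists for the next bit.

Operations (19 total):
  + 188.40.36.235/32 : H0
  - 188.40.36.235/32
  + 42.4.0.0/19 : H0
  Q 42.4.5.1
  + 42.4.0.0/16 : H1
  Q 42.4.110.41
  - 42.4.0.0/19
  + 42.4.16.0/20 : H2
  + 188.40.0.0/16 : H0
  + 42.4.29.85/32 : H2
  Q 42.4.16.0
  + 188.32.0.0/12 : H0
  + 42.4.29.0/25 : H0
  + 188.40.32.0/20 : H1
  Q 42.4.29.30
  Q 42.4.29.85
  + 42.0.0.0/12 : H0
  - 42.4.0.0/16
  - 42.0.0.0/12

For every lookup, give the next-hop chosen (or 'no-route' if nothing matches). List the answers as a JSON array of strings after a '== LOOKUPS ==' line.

Process each operation:
  + 188.40.36.235/32 (H0) depth=32
  - 188.40.36.235/32 clear@32
  + 42.4.0.0/19 (H0) depth=19
  lookup 42.4.5.1: bits 0010101000000100000 walk d0:-→d1:-→d2:-→d3:-→d4:-→d5:-→d6:-→d7:-→d8:-→d9:-→d10:-→d11:-→d12:-→d13:-→d14:-→d15:-→d16:-→d17:-→d18:-→d19:H0 -> H0
  + 42.4.0.0/16 (H1) depth=16
  lookup 42.4.110.41: bits 00101010000001000 walk d0:-→d1:-→d2:-→d3:-→d4:-→d5:-→d6:-→d7:-→d8:-→d9:-→d10:-→d11:-→d12:-→d13:-→d14:-→d15:-→d16:H1→d17:- -> H1
  - 42.4.0.0/19 clear@19
  + 42.4.16.0/20 (H2) depth=20
  + 188.40.0.0/16 (H0) depth=16
  + 42.4.29.85/32 (H2) depth=32
  lookup 42.4.16.0: bits 00101010000001000001 walk d0:-→d1:-→d2:-→d3:-→d4:-→d5:-→d6:-→d7:-→d8:-→d9:-→d10:-→d11:-→d12:-→d13:-→d14:-→d15:-→d16:H1→d17:-→d18:-→d19:-→d20:H2 -> H2
  + 188.32.0.0/12 (H0) depth=12
  + 42.4.29.0/25 (H0) depth=25
  + 188.40.32.0/20 (H1) depth=20
  lookup 42.4.29.30: bits 0010101000000100000111010 walk d0:-→d1:-→d2:-→d3:-→d4:-→d5:-→d6:-→d7:-→d8:-→d9:-→d10:-→d11:-→d12:-→d13:-→d14:-→d15:-→d16:H1→d17:-→d18:-→d19:-→d20:H2→d21:-→d22:-→d23:-→d24:-→d25:H0 -> H0
  lookup 42.4.29.85: bits 00101010000001000001110101010101 walk d0:-→d1:-→d2:-→d3:-→d4:-→d5:-→d6:-→d7:-→d8:-→d9:-→d10:-→d11:-→d12:-→d13:-→d14:-→d15:-→d16:H1→d17:-→d18:-→d19:-→d20:H2→d21:-→d22:-→d23:-→d24:-→d25:H0→d26:-→d27:-→d28:-→d29:-→d30:-→d31:-→d32:H2 -> H2
  + 42.0.0.0/12 (H0) depth=12
  - 42.4.0.0/16 clear@16
  - 42.0.0.0/12 clear@12

== LOOKUPS ==
["H0","H1","H2","H0","H2"]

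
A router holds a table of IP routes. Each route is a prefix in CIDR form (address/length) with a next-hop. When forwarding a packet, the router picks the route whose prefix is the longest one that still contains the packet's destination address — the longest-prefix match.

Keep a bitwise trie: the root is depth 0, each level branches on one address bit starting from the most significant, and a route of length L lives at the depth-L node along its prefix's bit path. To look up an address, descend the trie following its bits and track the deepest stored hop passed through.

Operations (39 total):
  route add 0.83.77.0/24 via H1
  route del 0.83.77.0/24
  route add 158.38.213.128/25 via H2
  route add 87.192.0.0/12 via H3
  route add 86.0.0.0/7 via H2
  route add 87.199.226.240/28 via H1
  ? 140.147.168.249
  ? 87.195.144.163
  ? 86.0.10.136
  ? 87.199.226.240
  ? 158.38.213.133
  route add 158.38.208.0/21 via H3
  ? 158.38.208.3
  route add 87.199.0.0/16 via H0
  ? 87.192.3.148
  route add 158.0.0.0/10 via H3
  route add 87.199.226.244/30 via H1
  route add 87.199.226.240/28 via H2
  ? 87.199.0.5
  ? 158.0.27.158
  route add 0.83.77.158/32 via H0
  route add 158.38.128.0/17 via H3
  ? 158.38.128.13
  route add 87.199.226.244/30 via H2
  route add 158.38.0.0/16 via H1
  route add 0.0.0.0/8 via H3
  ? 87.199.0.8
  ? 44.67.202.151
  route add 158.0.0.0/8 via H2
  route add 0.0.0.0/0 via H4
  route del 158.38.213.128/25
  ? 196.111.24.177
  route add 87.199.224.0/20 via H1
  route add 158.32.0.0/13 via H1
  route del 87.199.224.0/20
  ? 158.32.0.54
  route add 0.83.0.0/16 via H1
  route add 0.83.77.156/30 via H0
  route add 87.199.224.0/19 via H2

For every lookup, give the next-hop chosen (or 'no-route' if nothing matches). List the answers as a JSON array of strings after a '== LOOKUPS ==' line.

Apply in order:
  + 0.83.77.0/24 (H1) depth=24
  del 0.83.77.0/24 (clear depth 24)
  + 158.38.213.128/25 (H2) depth=25
  + 87.192.0.0/12 (H3) depth=12
  + 86.0.0.0/7 (H2) depth=7
  + 87.199.226.240/28 (H1) depth=28
  Q 140.147.168.249: descend 100 ; hops seen [∅] ; pick no-route
  Q 87.195.144.163: descend 0101011111000 ; hops seen [H2,H3] ; pick H3
  Q 86.0.10.136: descend 0101011 ; hops seen [H2] ; pick H2
  Q 87.199.226.240: descend 0101011111000111111000101111 ; hops seen [H2,H3,H1] ; pick H1
  Q 158.38.213.133: descend 1001111000100110110101011 ; hops seen [H2] ; pick H2
  + 158.38.208.0/21 (H3) depth=21
  Q 158.38.208.3: descend 100111100010011011010 ; hops seen [H3] ; pick H3
  + 87.199.0.0/16 (H0) depth=16
  Q 87.192.3.148: descend 0101011111000 ; hops seen [H2,H3] ; pick H3
  + 158.0.0.0/10 (H3) depth=10
  + 87.199.226.244/30 (H1) depth=30
  + 87.199.226.240/28 (H2) depth=28
  Q 87.199.0.5: descend 0101011111000111 ; hops seen [H2,H3,H0] ; pick H0
  Q 158.0.27.158: descend 1001111000 ; hops seen [H3] ; pick H3
  + 0.83.77.158/32 (H0) depth=32
  + 158.38.128.0/17 (H3) depth=17
  Q 158.38.128.13: descend 10011110001001101 ; hops seen [H3,H3] ; pick H3
  + 87.199.226.244/30 (H2) depth=30
  + 158.38.0.0/16 (H1) depth=16
  + 0.0.0.0/8 (H3) depth=8
  Q 87.199.0.8: descend 0101011111000111 ; hops seen [H2,H3,H0] ; pick H0
  Q 44.67.202.151: descend 00 ; hops seen [∅] ; pick no-route
  + 158.0.0.0/8 (H2) depth=8
  + 0.0.0.0/0 (H4) depth=0
  del 158.38.213.128/25 (clear depth 25)
  Q 196.111.24.177: descend 1 ; hops seen [H4] ; pick H4
  + 87.199.224.0/20 (H1) depth=20
  + 158.32.0.0/13 (H1) depth=13
  del 87.199.224.0/20 (clear depth 20)
  Q 158.32.0.54: descend 1001111000100 ; hops seen [H4,H2,H3,H1] ; pick H1
  + 0.83.0.0/16 (H1) depth=16
  + 0.83.77.156/30 (H0) depth=30
  + 87.199.224.0/19 (H2) depth=19

== LOOKUPS ==
["no-route","H3","H2","H1","H2","H3","H3","H0","H3","H3","H0","no-route","H4","H1"]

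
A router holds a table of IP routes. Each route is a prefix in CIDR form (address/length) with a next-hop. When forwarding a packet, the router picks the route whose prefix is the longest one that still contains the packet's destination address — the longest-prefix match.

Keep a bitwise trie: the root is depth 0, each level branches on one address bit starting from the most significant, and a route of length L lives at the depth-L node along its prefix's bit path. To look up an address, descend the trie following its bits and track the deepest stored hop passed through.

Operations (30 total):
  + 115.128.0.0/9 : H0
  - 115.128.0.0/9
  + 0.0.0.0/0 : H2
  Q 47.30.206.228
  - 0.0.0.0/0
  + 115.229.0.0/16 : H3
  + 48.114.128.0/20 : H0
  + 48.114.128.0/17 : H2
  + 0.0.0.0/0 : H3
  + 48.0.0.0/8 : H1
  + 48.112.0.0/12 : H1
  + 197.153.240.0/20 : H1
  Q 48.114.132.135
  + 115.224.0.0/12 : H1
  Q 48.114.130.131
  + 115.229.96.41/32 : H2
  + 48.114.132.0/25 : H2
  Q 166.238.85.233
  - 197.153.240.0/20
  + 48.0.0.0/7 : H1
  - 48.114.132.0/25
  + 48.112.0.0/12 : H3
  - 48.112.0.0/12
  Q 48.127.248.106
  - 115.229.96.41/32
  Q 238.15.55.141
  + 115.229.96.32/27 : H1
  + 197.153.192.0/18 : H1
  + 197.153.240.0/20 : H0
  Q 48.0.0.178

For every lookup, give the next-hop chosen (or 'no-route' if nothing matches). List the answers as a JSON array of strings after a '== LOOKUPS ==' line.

Process each operation:
  add 115.128.0.0/9 -> H0 at depth 9
  del 115.128.0.0/9 (clear depth 9)
  add 0.0.0.0/0 -> H2 at depth 0
  Q 47.30.206.228: descend 0 ; hops seen [H2] ; pick H2
  del 0.0.0.0/0 (clear depth 0)
  add 115.229.0.0/16 -> H3 at depth 16
  add 48.114.128.0/20 -> H0 at depth 20
  add 48.114.128.0/17 -> H2 at depth 17
  add 0.0.0.0/0 -> H3 at depth 0
  add 48.0.0.0/8 -> H1 at depth 8
  add 48.112.0.0/12 -> H1 at depth 12
  add 197.153.240.0/20 -> H1 at depth 20
  Q 48.114.132.135: descend 00110000011100101000 ; hops seen [H3,H1,H1,H2,H0] ; pick H0
  add 115.224.0.0/12 -> H1 at depth 12
  Q 48.114.130.131: descend 00110000011100101000 ; hops seen [H3,H1,H1,H2,H0] ; pick H0
  add 115.229.96.41/32 -> H2 at depth 32
  add 48.114.132.0/25 -> H2 at depth 25
  Q 166.238.85.233: descend 1 ; hops seen [H3] ; pick H3
  del 197.153.240.0/20 (clear depth 20)
  add 48.0.0.0/7 -> H1 at depth 7
  del 48.114.132.0/25 (clear depth 25)
  add 48.112.0.0/12 -> H3 at depth 12
  del 48.112.0.0/12 (clear depth 12)
  Q 48.127.248.106: descend 001100000111 ; hops seen [H3,H1,H1] ; pick H1
  del 115.229.96.41/32 (clear depth 32)
  Q 238.15.55.141: descend 11 ; hops seen [H3] ; pick H3
  add 115.229.96.32/27 -> H1 at depth 27
  add 197.153.192.0/18 -> H1 at depth 18
  add 197.153.240.0/20 -> H0 at depth 20
  Q 48.0.0.178: descend 001100000 ; hops seen [H3,H1,H1] ; pick H1

== LOOKUPS ==
["H2","H0","H0","H3","H1","H3","H1"]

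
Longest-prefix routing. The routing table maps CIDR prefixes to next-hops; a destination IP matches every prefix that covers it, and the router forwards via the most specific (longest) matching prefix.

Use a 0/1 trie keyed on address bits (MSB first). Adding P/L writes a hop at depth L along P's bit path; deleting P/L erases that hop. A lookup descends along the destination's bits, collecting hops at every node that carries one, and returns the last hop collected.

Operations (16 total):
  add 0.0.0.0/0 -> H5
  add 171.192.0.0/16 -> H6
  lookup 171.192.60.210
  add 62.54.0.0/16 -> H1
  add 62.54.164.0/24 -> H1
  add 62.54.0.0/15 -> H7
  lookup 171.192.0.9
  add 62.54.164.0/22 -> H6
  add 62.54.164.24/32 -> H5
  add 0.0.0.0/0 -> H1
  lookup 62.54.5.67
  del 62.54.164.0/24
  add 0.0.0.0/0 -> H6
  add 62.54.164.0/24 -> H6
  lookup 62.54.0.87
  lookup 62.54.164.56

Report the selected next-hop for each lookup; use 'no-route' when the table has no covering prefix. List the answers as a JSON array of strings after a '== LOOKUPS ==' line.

Trace:
  + 0.0.0.0/0 (H5) depth=0
  + 171.192.0.0/16 (H6) depth=16
  lookup 171.192.60.210: bits 1010101111000000 walk d0:H5→d1:-→d2:-→d3:-→d4:-→d5:-→d6:-→d7:-→d8:-→d9:-→d10:-→d11:-→d12:-→d13:-→d14:-→d15:-→d16:H6 -> H6
  + 62.54.0.0/16 (H1) depth=16
  + 62.54.164.0/24 (H1) depth=24
  + 62.54.0.0/15 (H7) depth=15
  lookup 171.192.0.9: bits 1010101111000000 walk d0:H5→d1:-→d2:-→d3:-→d4:-→d5:-→d6:-→d7:-→d8:-→d9:-→d10:-→d11:-→d12:-→d13:-→d14:-→d15:-→d16:H6 -> H6
  + 62.54.164.0/22 (H6) depth=22
  + 62.54.164.24/32 (H5) depth=32
  + 0.0.0.0/0 (H1) depth=0
  lookup 62.54.5.67: bits 0011111000110110 walk d0:H1→d1:-→d2:-→d3:-→d4:-→d5:-→d6:-→d7:-→d8:-→d9:-→d10:-→d11:-→d12:-→d13:-→d14:-→d15:H7→d16:H1 -> H1
  del 62.54.164.0/24 (clear depth 24)
  + 0.0.0.0/0 (H6) depth=0
  + 62.54.164.0/24 (H6) depth=24
  lookup 62.54.0.87: bits 0011111000110110 walk d0:H6→d1:-→d2:-→d3:-→d4:-→d5:-→d6:-→d7:-→d8:-→d9:-→d10:-→d11:-→d12:-→d13:-→d14:-→d15:H7→d16:H1 -> H1
  lookup 62.54.164.56: bits 00111110001101101010010000 walk d0:H6→d1:-→d2:-→d3:-→d4:-→d5:-→d6:-→d7:-→d8:-→d9:-→d10:-→d11:-→d12:-→d13:-→d14:-→d15:H7→d16:H1→d17:-→d18:-→d19:-→d20:-→d21:-→d22:H6→d23:-→d24:H6→d25:-→d26:- -> H6

== LOOKUPS ==
["H6","H6","H1","H1","H6"]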